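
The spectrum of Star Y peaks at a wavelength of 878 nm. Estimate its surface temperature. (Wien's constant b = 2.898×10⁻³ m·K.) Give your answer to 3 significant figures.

T = b/λ_max = 2.898×10⁻³ / (878×10⁻⁹) = 3301 K.

3.30×10^3 K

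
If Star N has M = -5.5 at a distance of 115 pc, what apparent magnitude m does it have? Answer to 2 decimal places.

m = M + 5 log₁₀(d/10 pc) = -5.5 + 5 log₁₀(115/10)
  = -5.5 + 5 × 1.061 = -5.5 + 5.30 = -0.20.

-0.20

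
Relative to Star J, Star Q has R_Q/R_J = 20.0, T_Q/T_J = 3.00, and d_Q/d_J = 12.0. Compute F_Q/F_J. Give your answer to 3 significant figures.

L_Q/L_J = (R_Q/R_J)²(T_Q/T_J)⁴ = (20.0)² × (3.00)⁴ = 3.240×10^4.
F_Q/F_J = (L_Q/L_J)/(d_Q/d_J)² = 3.240×10^4 / (12.0)² = 225.0.

225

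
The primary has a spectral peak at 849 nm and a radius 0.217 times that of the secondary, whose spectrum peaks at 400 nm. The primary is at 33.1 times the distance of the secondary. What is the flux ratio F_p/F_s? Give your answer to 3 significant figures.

Wien's law: T_p/T_s = λ_s/λ_p = 400/849 = 0.4711.
L_p/L_s = (R_p/R_s)²(T_p/T_s)⁴ = (0.217)²(0.4711)⁴ = 0.002320.
F_p/F_s = (L_p/L_s)/(d_p/d_s)² = 0.002320/(33.1)² = 2.118×10^-6.

2.12×10^-6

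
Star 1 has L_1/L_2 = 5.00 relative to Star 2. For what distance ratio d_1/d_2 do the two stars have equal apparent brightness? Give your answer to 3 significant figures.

2.24

Equal flux requires L_1/d_1² = L_2/d_2², so d_1/d_2 = √(L_1/L_2)
= √(5.00) = 2.236.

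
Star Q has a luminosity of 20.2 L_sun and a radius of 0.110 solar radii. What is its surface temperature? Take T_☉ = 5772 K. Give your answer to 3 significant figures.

T/T_☉ = (L/L_☉)^(1/4) / (R/R_☉)^(1/2)
T = 5772 × (20.2)^(1/4) / √(0.110) = 5772 × 2.120 / 0.3317 = 3.690×10^4 K.

3.69×10^4 K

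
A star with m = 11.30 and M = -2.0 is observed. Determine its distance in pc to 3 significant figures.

4.57×10^3 pc

m − M = 5 log₁₀(d/10 pc)
11.30 − (-2.0) = 13.30 = 5 log₁₀(d/10)
d = 10 × 10^(13.30/5) = 10 × 10^2.660 = 4571 pc.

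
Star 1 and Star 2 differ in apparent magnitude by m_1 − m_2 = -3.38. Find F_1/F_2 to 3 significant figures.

F_1/F_2 = 10^(−(m_1 − m_2)/2.5) = 10^(3.38/2.5) = 10^1.352 = 22.49.

22.5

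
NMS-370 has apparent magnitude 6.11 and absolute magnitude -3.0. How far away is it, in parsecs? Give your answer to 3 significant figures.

664 pc

m − M = 5 log₁₀(d/10 pc)
6.11 − (-3.0) = 9.11 = 5 log₁₀(d/10)
d = 10 × 10^(9.11/5) = 10 × 10^1.822 = 663.7 pc.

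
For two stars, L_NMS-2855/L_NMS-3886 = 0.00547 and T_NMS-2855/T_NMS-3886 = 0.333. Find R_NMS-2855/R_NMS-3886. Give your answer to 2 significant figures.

0.67

L ∝ R²T⁴ gives R ∝ √L / T², so
R_NMS-2855/R_NMS-3886 = √(0.00547) / (0.333)² = 0.07396 / 0.1109 = 0.6670.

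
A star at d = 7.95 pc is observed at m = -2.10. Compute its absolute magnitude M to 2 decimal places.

M = m − 5 log₁₀(d/10 pc) = -2.10 − 5 log₁₀(7.95/10)
  = -2.10 − 5 × -0.100 = -2.10 − -0.50 = -1.60.

-1.60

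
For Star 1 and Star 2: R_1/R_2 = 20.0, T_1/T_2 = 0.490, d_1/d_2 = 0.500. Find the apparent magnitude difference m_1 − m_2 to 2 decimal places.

-4.91

L_1/L_2 = (20.0)²(0.490)⁴ = 23.06.
F_1/F_2 = (L_1/L_2)/(d_1/d_2)² = 23.06/0.2500 = 92.24.
m_1 − m_2 = −2.5 log₁₀(92.24) = -4.91.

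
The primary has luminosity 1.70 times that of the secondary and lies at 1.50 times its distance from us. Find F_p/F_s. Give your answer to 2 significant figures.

F = L/(4πd²), so F_p/F_s = (L_p/L_s) / (d_p/d_s)²
= 1.70 / (1.50)² = 1.70 / 2.250 = 0.7556.

0.76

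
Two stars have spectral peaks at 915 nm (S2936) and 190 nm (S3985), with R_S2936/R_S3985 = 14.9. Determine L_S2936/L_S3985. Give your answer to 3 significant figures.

0.413

Wien's law gives T ∝ 1/λ_max, so T_S2936/T_S3985 = λ_S3985/λ_S2936 = 190/915 = 0.2077.
Then L ∝ R²T⁴ gives L_S2936/L_S3985 = (14.9)² × (0.2077)⁴ = 222.0 × 0.001859 = 0.4128.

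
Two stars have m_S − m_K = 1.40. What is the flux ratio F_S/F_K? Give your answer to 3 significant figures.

0.275

F_S/F_K = 10^(−(m_S − m_K)/2.5) = 10^(-1.40/2.5) = 10^-0.560 = 0.2754.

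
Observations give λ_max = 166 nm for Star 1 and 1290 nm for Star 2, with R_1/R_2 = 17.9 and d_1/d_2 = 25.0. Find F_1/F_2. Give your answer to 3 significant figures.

Wien's law: T_1/T_2 = λ_2/λ_1 = 1290/166 = 7.771.
L_1/L_2 = (R_1/R_2)²(T_1/T_2)⁴ = (17.9)²(7.771)⁴ = 1.169×10^6.
F_1/F_2 = (L_1/L_2)/(d_1/d_2)² = 1.169×10^6/(25.0)² = 1870.

1.87×10^3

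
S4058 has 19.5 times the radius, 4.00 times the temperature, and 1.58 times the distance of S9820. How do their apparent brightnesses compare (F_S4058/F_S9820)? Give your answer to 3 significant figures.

3.90×10^4

L_S4058/L_S9820 = (R_S4058/R_S9820)²(T_S4058/T_S9820)⁴ = (19.5)² × (4.00)⁴ = 9.734×10^4.
F_S4058/F_S9820 = (L_S4058/L_S9820)/(d_S4058/d_S9820)² = 9.734×10^4 / (1.58)² = 3.899×10^4.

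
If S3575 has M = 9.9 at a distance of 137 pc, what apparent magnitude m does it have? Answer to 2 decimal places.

15.58

m = M + 5 log₁₀(d/10 pc) = 9.9 + 5 log₁₀(137/10)
  = 9.9 + 5 × 1.137 = 9.9 + 5.68 = 15.58.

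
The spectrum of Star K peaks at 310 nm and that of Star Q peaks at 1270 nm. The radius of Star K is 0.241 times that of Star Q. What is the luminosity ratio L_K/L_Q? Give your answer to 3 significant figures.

16.4

Wien's law gives T ∝ 1/λ_max, so T_K/T_Q = λ_Q/λ_K = 1270/310 = 4.097.
Then L ∝ R²T⁴ gives L_K/L_Q = (0.241)² × (4.097)⁴ = 0.05808 × 281.7 = 16.36.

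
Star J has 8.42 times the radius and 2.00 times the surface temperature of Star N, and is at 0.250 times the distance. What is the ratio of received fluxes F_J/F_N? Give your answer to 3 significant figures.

L_J/L_N = (R_J/R_N)²(T_J/T_N)⁴ = (8.42)² × (2.00)⁴ = 1134.
F_J/F_N = (L_J/L_N)/(d_J/d_N)² = 1134 / (0.250)² = 1.815×10^4.

1.81×10^4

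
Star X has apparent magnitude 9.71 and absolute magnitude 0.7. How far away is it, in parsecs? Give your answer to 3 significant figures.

634 pc

m − M = 5 log₁₀(d/10 pc)
9.71 − (0.7) = 9.01 = 5 log₁₀(d/10)
d = 10 × 10^(9.01/5) = 10 × 10^1.802 = 633.9 pc.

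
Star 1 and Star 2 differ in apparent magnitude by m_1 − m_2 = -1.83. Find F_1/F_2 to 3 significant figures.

5.40

F_1/F_2 = 10^(−(m_1 − m_2)/2.5) = 10^(1.83/2.5) = 10^0.732 = 5.395.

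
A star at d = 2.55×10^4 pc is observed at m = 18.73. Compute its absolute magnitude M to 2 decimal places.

M = m − 5 log₁₀(d/10 pc) = 18.73 − 5 log₁₀(2.55×10^4/10)
  = 18.73 − 5 × 3.407 = 18.73 − 17.03 = 1.70.

1.70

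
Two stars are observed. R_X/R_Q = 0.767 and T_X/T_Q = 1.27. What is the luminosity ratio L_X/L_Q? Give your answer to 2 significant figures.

1.5

From the Stefan–Boltzmann law, L ∝ R²T⁴, so
L_X/L_Q = (R_X/R_Q)² (T_X/T_Q)⁴ = (0.767)² × (1.27)⁴ = 0.5883 × 2.601 = 1.530.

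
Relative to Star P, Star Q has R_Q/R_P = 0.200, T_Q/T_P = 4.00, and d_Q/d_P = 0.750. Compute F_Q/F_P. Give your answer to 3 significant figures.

18.2

L_Q/L_P = (R_Q/R_P)²(T_Q/T_P)⁴ = (0.200)² × (4.00)⁴ = 10.24.
F_Q/F_P = (L_Q/L_P)/(d_Q/d_P)² = 10.24 / (0.750)² = 18.20.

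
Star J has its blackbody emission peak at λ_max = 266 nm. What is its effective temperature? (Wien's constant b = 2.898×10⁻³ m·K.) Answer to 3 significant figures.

1.09×10^4 K

T = b/λ_max = 2.898×10⁻³ / (266×10⁻⁹) = 1.089×10^4 K.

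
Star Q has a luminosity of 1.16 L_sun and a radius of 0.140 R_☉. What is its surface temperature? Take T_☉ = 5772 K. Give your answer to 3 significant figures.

T/T_☉ = (L/L_☉)^(1/4) / (R/R_☉)^(1/2)
T = 5772 × (1.16)^(1/4) / √(0.140) = 5772 × 1.038 / 0.3742 = 1.601×10^4 K.

1.60×10^4 K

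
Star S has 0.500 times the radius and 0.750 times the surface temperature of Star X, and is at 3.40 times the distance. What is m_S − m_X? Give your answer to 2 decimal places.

5.41

L_S/L_X = (0.500)²(0.750)⁴ = 0.07910.
F_S/F_X = (L_S/L_X)/(d_S/d_X)² = 0.07910/11.56 = 0.006843.
m_S − m_X = −2.5 log₁₀(0.006843) = 5.41.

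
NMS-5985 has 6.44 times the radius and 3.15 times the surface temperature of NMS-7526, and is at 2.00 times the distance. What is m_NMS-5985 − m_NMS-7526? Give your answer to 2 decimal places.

L_NMS-5985/L_NMS-7526 = (6.44)²(3.15)⁴ = 4083.
F_NMS-5985/F_NMS-7526 = (L_NMS-5985/L_NMS-7526)/(d_NMS-5985/d_NMS-7526)² = 4083/4.000 = 1021.
m_NMS-5985 − m_NMS-7526 = −2.5 log₁₀(1021) = -7.52.

-7.52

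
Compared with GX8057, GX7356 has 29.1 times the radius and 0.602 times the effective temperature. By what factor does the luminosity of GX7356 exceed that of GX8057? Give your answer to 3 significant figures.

111

From the Stefan–Boltzmann law, L ∝ R²T⁴, so
L_GX7356/L_GX8057 = (R_GX7356/R_GX8057)² (T_GX7356/T_GX8057)⁴ = (29.1)² × (0.602)⁴ = 846.8 × 0.1313 = 111.2.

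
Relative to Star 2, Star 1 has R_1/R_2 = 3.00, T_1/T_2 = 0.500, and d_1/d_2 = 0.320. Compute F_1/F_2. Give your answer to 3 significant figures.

5.49

L_1/L_2 = (R_1/R_2)²(T_1/T_2)⁴ = (3.00)² × (0.500)⁴ = 0.5625.
F_1/F_2 = (L_1/L_2)/(d_1/d_2)² = 0.5625 / (0.320)² = 5.493.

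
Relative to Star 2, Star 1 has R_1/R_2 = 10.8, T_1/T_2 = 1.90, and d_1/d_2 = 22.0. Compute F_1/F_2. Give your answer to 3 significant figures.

3.14

L_1/L_2 = (R_1/R_2)²(T_1/T_2)⁴ = (10.8)² × (1.90)⁴ = 1520.
F_1/F_2 = (L_1/L_2)/(d_1/d_2)² = 1520 / (22.0)² = 3.141.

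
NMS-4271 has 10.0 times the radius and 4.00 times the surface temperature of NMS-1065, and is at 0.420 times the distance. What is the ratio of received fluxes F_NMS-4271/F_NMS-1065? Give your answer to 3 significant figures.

L_NMS-4271/L_NMS-1065 = (R_NMS-4271/R_NMS-1065)²(T_NMS-4271/T_NMS-1065)⁴ = (10.0)² × (4.00)⁴ = 2.560×10^4.
F_NMS-4271/F_NMS-1065 = (L_NMS-4271/L_NMS-1065)/(d_NMS-4271/d_NMS-1065)² = 2.560×10^4 / (0.420)² = 1.451×10^5.

1.45×10^5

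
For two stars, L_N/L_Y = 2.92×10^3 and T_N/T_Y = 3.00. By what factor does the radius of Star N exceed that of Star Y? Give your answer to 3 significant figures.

6.00

L ∝ R²T⁴ gives R ∝ √L / T², so
R_N/R_Y = √(2.92×10^3) / (3.00)² = 54.04 / 9.000 = 6.004.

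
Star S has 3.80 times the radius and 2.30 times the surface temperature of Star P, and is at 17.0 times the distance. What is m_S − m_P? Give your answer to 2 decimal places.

-0.36

L_S/L_P = (3.80)²(2.30)⁴ = 404.1.
F_S/F_P = (L_S/L_P)/(d_S/d_P)² = 404.1/289.0 = 1.398.
m_S − m_P = −2.5 log₁₀(1.398) = -0.36.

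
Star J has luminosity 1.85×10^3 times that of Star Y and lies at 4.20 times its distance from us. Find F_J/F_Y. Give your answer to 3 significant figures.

F = L/(4πd²), so F_J/F_Y = (L_J/L_Y) / (d_J/d_Y)²
= 1.85×10^3 / (4.20)² = 1.85×10^3 / 17.64 = 104.9.

105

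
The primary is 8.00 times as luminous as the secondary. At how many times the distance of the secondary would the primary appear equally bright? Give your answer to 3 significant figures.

Equal flux requires L_p/d_p² = L_s/d_s², so d_p/d_s = √(L_p/L_s)
= √(8.00) = 2.828.

2.83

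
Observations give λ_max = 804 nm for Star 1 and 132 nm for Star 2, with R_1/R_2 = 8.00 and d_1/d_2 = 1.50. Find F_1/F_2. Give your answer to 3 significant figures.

0.0207

Wien's law: T_1/T_2 = λ_2/λ_1 = 132/804 = 0.1642.
L_1/L_2 = (R_1/R_2)²(T_1/T_2)⁴ = (8.00)²(0.1642)⁴ = 0.04650.
F_1/F_2 = (L_1/L_2)/(d_1/d_2)² = 0.04650/(1.50)² = 0.02067.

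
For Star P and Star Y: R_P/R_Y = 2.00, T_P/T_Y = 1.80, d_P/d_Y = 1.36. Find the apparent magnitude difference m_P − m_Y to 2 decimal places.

L_P/L_Y = (2.00)²(1.80)⁴ = 41.99.
F_P/F_Y = (L_P/L_Y)/(d_P/d_Y)² = 41.99/1.850 = 22.70.
m_P − m_Y = −2.5 log₁₀(22.70) = -3.39.

-3.39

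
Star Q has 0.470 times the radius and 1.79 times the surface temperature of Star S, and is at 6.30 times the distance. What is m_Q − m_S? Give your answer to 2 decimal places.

3.11

L_Q/L_S = (0.470)²(1.79)⁴ = 2.268.
F_Q/F_S = (L_Q/L_S)/(d_Q/d_S)² = 2.268/39.69 = 0.05714.
m_Q − m_S = −2.5 log₁₀(0.05714) = 3.11.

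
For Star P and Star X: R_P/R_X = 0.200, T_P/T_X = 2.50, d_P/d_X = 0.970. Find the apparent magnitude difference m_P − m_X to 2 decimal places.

L_P/L_X = (0.200)²(2.50)⁴ = 1.563.
F_P/F_X = (L_P/L_X)/(d_P/d_X)² = 1.563/0.9409 = 1.661.
m_P − m_X = −2.5 log₁₀(1.661) = -0.55.

-0.55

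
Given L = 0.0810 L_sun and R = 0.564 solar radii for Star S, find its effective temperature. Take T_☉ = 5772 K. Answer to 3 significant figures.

T/T_☉ = (L/L_☉)^(1/4) / (R/R_☉)^(1/2)
T = 5772 × (0.0810)^(1/4) / √(0.564) = 5772 × 0.5335 / 0.7510 = 4100 K.

4.10×10^3 K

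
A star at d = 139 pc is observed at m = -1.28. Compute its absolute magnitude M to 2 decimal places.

M = m − 5 log₁₀(d/10 pc) = -1.28 − 5 log₁₀(139/10)
  = -1.28 − 5 × 1.143 = -1.28 − 5.72 = -7.00.

-7.00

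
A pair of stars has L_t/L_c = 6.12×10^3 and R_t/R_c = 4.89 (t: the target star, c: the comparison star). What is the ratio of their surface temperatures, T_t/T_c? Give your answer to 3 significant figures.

L ∝ R²T⁴ gives T ∝ (L/R²)^(1/4), so
T_t/T_c = (6.12×10^3 / 4.89²)^(1/4) = (255.9)^(1/4) = 4.000.

4.00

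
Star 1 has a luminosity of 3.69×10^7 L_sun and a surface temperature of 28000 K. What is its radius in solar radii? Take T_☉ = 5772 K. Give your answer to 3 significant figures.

258 solar radii

R/R_☉ = √(L/L_☉) / (T/T_☉)² = √(3.69×10^7) / (4.851)²
       = 6075 / 23.53 = 258.1.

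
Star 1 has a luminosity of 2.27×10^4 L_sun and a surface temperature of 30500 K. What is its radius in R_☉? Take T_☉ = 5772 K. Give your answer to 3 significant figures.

R/R_☉ = √(L/L_☉) / (T/T_☉)² = √(2.27×10^4) / (5.284)²
       = 150.7 / 27.92 = 5.396.

5.40 R_☉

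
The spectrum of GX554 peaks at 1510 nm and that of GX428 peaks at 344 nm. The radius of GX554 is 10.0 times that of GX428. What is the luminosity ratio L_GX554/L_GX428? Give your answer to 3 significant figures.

0.269

Wien's law gives T ∝ 1/λ_max, so T_GX554/T_GX428 = λ_GX428/λ_GX554 = 344/1510 = 0.2278.
Then L ∝ R²T⁴ gives L_GX554/L_GX428 = (10.0)² × (0.2278)⁴ = 100.0 × 0.002694 = 0.2694.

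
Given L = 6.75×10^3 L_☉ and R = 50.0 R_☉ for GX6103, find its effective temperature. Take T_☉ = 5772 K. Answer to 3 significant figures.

T/T_☉ = (L/L_☉)^(1/4) / (R/R_☉)^(1/2)
T = 5772 × (6.75×10^3)^(1/4) / √(50.0) = 5772 × 9.064 / 7.071 = 7399 K.

7.40×10^3 K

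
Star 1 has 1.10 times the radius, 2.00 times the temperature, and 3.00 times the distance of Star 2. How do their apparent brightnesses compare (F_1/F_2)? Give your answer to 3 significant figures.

L_1/L_2 = (R_1/R_2)²(T_1/T_2)⁴ = (1.10)² × (2.00)⁴ = 19.36.
F_1/F_2 = (L_1/L_2)/(d_1/d_2)² = 19.36 / (3.00)² = 2.151.

2.15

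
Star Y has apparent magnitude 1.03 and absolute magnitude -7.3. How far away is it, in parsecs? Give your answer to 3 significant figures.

m − M = 5 log₁₀(d/10 pc)
1.03 − (-7.3) = 8.33 = 5 log₁₀(d/10)
d = 10 × 10^(8.33/5) = 10 × 10^1.666 = 463.4 pc.

463 pc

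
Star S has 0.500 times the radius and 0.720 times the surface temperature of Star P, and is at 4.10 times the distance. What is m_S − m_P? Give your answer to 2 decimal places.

L_S/L_P = (0.500)²(0.720)⁴ = 0.06718.
F_S/F_P = (L_S/L_P)/(d_S/d_P)² = 0.06718/16.81 = 0.003997.
m_S − m_P = −2.5 log₁₀(0.003997) = 6.00.

6.00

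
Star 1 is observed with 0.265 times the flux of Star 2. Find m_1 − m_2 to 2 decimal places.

1.44

m_1 − m_2 = −2.5 log₁₀(F_1/F_2) = −2.5 log₁₀(0.265) = −2.5 × (-0.577) = 1.442.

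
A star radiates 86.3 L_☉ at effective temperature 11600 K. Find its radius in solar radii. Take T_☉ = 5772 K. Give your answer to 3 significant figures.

2.30 solar radii

R/R_☉ = √(L/L_☉) / (T/T_☉)² = √(86.3) / (2.010)²
       = 9.290 / 4.039 = 2.300.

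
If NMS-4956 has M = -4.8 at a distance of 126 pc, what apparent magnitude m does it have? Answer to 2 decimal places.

0.70

m = M + 5 log₁₀(d/10 pc) = -4.8 + 5 log₁₀(126/10)
  = -4.8 + 5 × 1.100 = -4.8 + 5.50 = 0.70.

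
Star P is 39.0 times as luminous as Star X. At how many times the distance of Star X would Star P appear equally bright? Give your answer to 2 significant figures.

Equal flux requires L_P/d_P² = L_X/d_X², so d_P/d_X = √(L_P/L_X)
= √(39.0) = 6.245.

6.2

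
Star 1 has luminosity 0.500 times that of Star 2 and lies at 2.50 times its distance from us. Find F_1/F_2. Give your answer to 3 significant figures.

0.0800

F = L/(4πd²), so F_1/F_2 = (L_1/L_2) / (d_1/d_2)²
= 0.500 / (2.50)² = 0.500 / 6.250 = 0.08000.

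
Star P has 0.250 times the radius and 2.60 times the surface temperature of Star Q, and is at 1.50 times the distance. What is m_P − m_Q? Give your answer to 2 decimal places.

-0.26

L_P/L_Q = (0.250)²(2.60)⁴ = 2.856.
F_P/F_Q = (L_P/L_Q)/(d_P/d_Q)² = 2.856/2.250 = 1.269.
m_P − m_Q = −2.5 log₁₀(1.269) = -0.26.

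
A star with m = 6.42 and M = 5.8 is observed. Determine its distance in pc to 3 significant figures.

13.3 pc

m − M = 5 log₁₀(d/10 pc)
6.42 − (5.8) = 0.62 = 5 log₁₀(d/10)
d = 10 × 10^(0.62/5) = 10 × 10^0.124 = 13.30 pc.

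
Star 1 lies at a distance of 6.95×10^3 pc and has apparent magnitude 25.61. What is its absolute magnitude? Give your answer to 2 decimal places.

11.40

M = m − 5 log₁₀(d/10 pc) = 25.61 − 5 log₁₀(6.95×10^3/10)
  = 25.61 − 5 × 2.842 = 25.61 − 14.21 = 11.40.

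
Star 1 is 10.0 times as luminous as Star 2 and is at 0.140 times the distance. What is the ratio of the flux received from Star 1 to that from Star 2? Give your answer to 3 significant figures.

F = L/(4πd²), so F_1/F_2 = (L_1/L_2) / (d_1/d_2)²
= 10.0 / (0.140)² = 10.0 / 0.01960 = 510.2.

510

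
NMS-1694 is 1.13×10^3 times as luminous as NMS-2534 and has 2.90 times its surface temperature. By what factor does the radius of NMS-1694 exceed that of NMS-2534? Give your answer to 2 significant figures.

L ∝ R²T⁴ gives R ∝ √L / T², so
R_NMS-1694/R_NMS-2534 = √(1.13×10^3) / (2.90)² = 33.62 / 8.410 = 3.997.

4.0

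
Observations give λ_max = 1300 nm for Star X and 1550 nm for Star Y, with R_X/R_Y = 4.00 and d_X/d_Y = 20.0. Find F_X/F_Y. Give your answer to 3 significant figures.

0.0808

Wien's law: T_X/T_Y = λ_Y/λ_X = 1550/1300 = 1.192.
L_X/L_Y = (R_X/R_Y)²(T_X/T_Y)⁴ = (4.00)²(1.192)⁴ = 32.34.
F_X/F_Y = (L_X/L_Y)/(d_X/d_Y)² = 32.34/(20.0)² = 0.08084.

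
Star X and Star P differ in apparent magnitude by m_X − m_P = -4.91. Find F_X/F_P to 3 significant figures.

92.0

F_X/F_P = 10^(−(m_X − m_P)/2.5) = 10^(4.91/2.5) = 10^1.964 = 92.04.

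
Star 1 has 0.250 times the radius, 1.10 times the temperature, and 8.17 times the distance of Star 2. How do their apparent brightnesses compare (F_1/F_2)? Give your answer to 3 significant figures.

0.00137

L_1/L_2 = (R_1/R_2)²(T_1/T_2)⁴ = (0.250)² × (1.10)⁴ = 0.09151.
F_1/F_2 = (L_1/L_2)/(d_1/d_2)² = 0.09151 / (8.17)² = 0.001371.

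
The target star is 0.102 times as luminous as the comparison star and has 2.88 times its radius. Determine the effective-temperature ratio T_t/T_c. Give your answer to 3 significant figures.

L ∝ R²T⁴ gives T ∝ (L/R²)^(1/4), so
T_t/T_c = (0.102 / 2.88²)^(1/4) = (0.01230)^(1/4) = 0.3330.

0.333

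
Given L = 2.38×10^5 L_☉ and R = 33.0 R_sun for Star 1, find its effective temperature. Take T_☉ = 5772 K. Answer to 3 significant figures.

2.22×10^4 K

T/T_☉ = (L/L_☉)^(1/4) / (R/R_☉)^(1/2)
T = 5772 × (2.38×10^5)^(1/4) / √(33.0) = 5772 × 22.09 / 5.745 = 2.219×10^4 K.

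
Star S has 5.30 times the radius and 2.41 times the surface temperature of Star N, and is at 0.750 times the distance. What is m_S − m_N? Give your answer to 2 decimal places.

-8.07

L_S/L_N = (5.30)²(2.41)⁴ = 947.6.
F_S/F_N = (L_S/L_N)/(d_S/d_N)² = 947.6/0.5625 = 1685.
m_S − m_N = −2.5 log₁₀(1685) = -8.07.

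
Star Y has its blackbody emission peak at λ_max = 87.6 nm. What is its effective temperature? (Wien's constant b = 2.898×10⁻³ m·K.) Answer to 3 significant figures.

3.31×10^4 K

T = b/λ_max = 2.898×10⁻³ / (87.6×10⁻⁹) = 3.308×10^4 K.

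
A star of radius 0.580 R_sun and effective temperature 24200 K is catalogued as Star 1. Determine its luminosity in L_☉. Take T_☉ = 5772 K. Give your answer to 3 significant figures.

L/L_☉ = (R/R_☉)² (T/T_☉)⁴ = (0.580)² × (24200/5772)⁴
       = 0.3364 × (4.193)⁴ = 0.3364 × 309.0 = 103.9.

104 L_☉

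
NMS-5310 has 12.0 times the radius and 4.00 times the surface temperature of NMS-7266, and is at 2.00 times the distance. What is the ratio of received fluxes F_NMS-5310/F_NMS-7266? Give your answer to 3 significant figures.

L_NMS-5310/L_NMS-7266 = (R_NMS-5310/R_NMS-7266)²(T_NMS-5310/T_NMS-7266)⁴ = (12.0)² × (4.00)⁴ = 3.686×10^4.
F_NMS-5310/F_NMS-7266 = (L_NMS-5310/L_NMS-7266)/(d_NMS-5310/d_NMS-7266)² = 3.686×10^4 / (2.00)² = 9216.

9.22×10^3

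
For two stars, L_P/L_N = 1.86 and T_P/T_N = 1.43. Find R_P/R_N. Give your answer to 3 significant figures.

0.667

L ∝ R²T⁴ gives R ∝ √L / T², so
R_P/R_N = √(1.86) / (1.43)² = 1.364 / 2.045 = 0.6669.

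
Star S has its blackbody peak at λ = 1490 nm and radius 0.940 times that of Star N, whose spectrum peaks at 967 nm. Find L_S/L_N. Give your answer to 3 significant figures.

0.157

Wien's law gives T ∝ 1/λ_max, so T_S/T_N = λ_N/λ_S = 967/1490 = 0.6490.
Then L ∝ R²T⁴ gives L_S/L_N = (0.940)² × (0.6490)⁴ = 0.8836 × 0.1774 = 0.1568.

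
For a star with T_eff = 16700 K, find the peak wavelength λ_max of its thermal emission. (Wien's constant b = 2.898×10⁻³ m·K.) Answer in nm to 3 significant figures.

λ_max = b/T = 2.898×10⁻³ / 16700 = 1.74×10^-7 m = 173.5 nm.

174 nm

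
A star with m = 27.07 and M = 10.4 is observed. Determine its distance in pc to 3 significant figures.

2.16×10^4 pc

m − M = 5 log₁₀(d/10 pc)
27.07 − (10.4) = 16.67 = 5 log₁₀(d/10)
d = 10 × 10^(16.67/5) = 10 × 10^3.334 = 2.158×10^4 pc.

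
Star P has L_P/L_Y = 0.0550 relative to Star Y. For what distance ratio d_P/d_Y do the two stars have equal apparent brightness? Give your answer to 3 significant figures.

Equal flux requires L_P/d_P² = L_Y/d_Y², so d_P/d_Y = √(L_P/L_Y)
= √(0.0550) = 0.2345.

0.235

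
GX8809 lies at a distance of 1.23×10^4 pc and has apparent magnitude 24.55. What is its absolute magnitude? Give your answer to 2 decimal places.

9.10

M = m − 5 log₁₀(d/10 pc) = 24.55 − 5 log₁₀(1.23×10^4/10)
  = 24.55 − 5 × 3.090 = 24.55 − 15.45 = 9.10.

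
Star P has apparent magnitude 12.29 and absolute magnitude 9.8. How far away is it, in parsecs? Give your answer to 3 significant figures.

31.5 pc

m − M = 5 log₁₀(d/10 pc)
12.29 − (9.8) = 2.49 = 5 log₁₀(d/10)
d = 10 × 10^(2.49/5) = 10 × 10^0.498 = 31.48 pc.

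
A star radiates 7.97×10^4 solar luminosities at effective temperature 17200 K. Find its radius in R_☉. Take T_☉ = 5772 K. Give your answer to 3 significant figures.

R/R_☉ = √(L/L_☉) / (T/T_☉)² = √(7.97×10^4) / (2.980)²
       = 282.3 / 8.880 = 31.79.

31.8 R_☉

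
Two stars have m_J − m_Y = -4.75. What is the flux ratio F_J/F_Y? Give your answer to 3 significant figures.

79.4

F_J/F_Y = 10^(−(m_J − m_Y)/2.5) = 10^(4.75/2.5) = 10^1.900 = 79.43.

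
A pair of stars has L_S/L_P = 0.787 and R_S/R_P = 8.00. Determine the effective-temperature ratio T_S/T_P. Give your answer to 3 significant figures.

0.333

L ∝ R²T⁴ gives T ∝ (L/R²)^(1/4), so
T_S/T_P = (0.787 / 8.00²)^(1/4) = (0.01230)^(1/4) = 0.3330.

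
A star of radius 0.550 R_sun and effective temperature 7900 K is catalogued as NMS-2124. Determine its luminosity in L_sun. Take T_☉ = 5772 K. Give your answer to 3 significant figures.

1.06 L_sun

L/L_☉ = (R/R_☉)² (T/T_☉)⁴ = (0.550)² × (7900/5772)⁴
       = 0.3025 × (1.369)⁴ = 0.3025 × 3.509 = 1.062.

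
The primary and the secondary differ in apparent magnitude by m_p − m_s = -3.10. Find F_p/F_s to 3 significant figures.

17.4

F_p/F_s = 10^(−(m_p − m_s)/2.5) = 10^(3.10/2.5) = 10^1.240 = 17.38.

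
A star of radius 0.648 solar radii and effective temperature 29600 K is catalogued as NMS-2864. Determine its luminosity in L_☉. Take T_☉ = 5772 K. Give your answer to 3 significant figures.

L/L_☉ = (R/R_☉)² (T/T_☉)⁴ = (0.648)² × (29600/5772)⁴
       = 0.4199 × (5.128)⁴ = 0.4199 × 691.6 = 290.4.

290 L_☉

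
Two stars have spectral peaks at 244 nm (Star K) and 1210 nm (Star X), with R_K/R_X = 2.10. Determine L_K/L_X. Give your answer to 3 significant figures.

2.67×10^3

Wien's law gives T ∝ 1/λ_max, so T_K/T_X = λ_X/λ_K = 1210/244 = 4.959.
Then L ∝ R²T⁴ gives L_K/L_X = (2.10)² × (4.959)⁴ = 4.410 × 604.8 = 2667.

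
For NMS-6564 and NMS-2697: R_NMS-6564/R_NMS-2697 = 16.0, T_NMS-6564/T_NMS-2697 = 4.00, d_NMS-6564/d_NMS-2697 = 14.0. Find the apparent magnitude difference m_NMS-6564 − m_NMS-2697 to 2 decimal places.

-6.31

L_NMS-6564/L_NMS-2697 = (16.0)²(4.00)⁴ = 6.554×10^4.
F_NMS-6564/F_NMS-2697 = (L_NMS-6564/L_NMS-2697)/(d_NMS-6564/d_NMS-2697)² = 6.554×10^4/196.0 = 334.4.
m_NMS-6564 − m_NMS-2697 = −2.5 log₁₀(334.4) = -6.31.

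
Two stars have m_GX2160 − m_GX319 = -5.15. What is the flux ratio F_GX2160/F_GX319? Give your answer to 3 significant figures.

115

F_GX2160/F_GX319 = 10^(−(m_GX2160 − m_GX319)/2.5) = 10^(5.15/2.5) = 10^2.060 = 114.8.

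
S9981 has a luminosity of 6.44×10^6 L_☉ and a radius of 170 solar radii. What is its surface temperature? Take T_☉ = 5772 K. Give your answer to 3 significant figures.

2.23×10^4 K

T/T_☉ = (L/L_☉)^(1/4) / (R/R_☉)^(1/2)
T = 5772 × (6.44×10^6)^(1/4) / √(170) = 5772 × 50.38 / 13.04 = 2.230×10^4 K.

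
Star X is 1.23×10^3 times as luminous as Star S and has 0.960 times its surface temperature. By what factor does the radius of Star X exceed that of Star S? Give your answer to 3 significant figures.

38.1

L ∝ R²T⁴ gives R ∝ √L / T², so
R_X/R_S = √(1.23×10^3) / (0.960)² = 35.07 / 0.9216 = 38.05.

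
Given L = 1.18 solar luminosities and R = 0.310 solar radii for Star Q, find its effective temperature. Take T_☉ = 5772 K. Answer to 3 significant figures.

T/T_☉ = (L/L_☉)^(1/4) / (R/R_☉)^(1/2)
T = 5772 × (1.18)^(1/4) / √(0.310) = 5772 × 1.042 / 0.5568 = 1.080×10^4 K.

1.08×10^4 K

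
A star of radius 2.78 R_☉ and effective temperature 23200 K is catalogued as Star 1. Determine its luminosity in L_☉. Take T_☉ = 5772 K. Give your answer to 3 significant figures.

2.02×10^3 L_☉

L/L_☉ = (R/R_☉)² (T/T_☉)⁴ = (2.78)² × (23200/5772)⁴
       = 7.728 × (4.019)⁴ = 7.728 × 261.0 = 2017.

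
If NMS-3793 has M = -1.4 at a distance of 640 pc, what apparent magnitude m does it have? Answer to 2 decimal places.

m = M + 5 log₁₀(d/10 pc) = -1.4 + 5 log₁₀(640/10)
  = -1.4 + 5 × 1.806 = -1.4 + 9.03 = 7.63.

7.63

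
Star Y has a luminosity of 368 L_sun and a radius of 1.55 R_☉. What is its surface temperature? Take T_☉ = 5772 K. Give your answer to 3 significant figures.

T/T_☉ = (L/L_☉)^(1/4) / (R/R_☉)^(1/2)
T = 5772 × (368)^(1/4) / √(1.55) = 5772 × 4.380 / 1.245 = 2.031×10^4 K.

2.03×10^4 K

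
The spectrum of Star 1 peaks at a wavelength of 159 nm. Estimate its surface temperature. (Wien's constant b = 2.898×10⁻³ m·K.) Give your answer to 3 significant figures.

1.82×10^4 K

T = b/λ_max = 2.898×10⁻³ / (159×10⁻⁹) = 1.823×10^4 K.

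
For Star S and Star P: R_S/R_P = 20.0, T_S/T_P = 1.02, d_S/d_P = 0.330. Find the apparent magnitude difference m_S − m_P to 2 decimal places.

L_S/L_P = (20.0)²(1.02)⁴ = 433.0.
F_S/F_P = (L_S/L_P)/(d_S/d_P)² = 433.0/0.1089 = 3976.
m_S − m_P = −2.5 log₁₀(3976) = -9.00.

-9.00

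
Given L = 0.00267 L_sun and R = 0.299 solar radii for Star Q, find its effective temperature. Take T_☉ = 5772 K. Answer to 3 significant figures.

2.40×10^3 K

T/T_☉ = (L/L_☉)^(1/4) / (R/R_☉)^(1/2)
T = 5772 × (0.00267)^(1/4) / √(0.299) = 5772 × 0.2273 / 0.5468 = 2399 K.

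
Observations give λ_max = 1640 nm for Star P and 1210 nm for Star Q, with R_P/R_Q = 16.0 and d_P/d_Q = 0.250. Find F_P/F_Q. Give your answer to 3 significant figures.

1.21×10^3

Wien's law: T_P/T_Q = λ_Q/λ_P = 1210/1640 = 0.7378.
L_P/L_Q = (R_P/R_Q)²(T_P/T_Q)⁴ = (16.0)²(0.7378)⁴ = 75.86.
F_P/F_Q = (L_P/L_Q)/(d_P/d_Q)² = 75.86/(0.250)² = 1214.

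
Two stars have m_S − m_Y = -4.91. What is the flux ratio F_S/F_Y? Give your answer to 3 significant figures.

92.0

F_S/F_Y = 10^(−(m_S − m_Y)/2.5) = 10^(4.91/2.5) = 10^1.964 = 92.04.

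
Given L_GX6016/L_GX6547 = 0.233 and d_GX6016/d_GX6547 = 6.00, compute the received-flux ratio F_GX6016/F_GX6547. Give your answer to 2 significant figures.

F = L/(4πd²), so F_GX6016/F_GX6547 = (L_GX6016/L_GX6547) / (d_GX6016/d_GX6547)²
= 0.233 / (6.00)² = 0.233 / 36.00 = 0.006472.

0.0065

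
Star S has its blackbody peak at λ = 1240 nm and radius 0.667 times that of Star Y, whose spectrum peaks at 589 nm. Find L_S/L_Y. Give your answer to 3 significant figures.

Wien's law gives T ∝ 1/λ_max, so T_S/T_Y = λ_Y/λ_S = 589/1240 = 0.4750.
Then L ∝ R²T⁴ gives L_S/L_Y = (0.667)² × (0.4750)⁴ = 0.4449 × 0.05091 = 0.02265.

0.0226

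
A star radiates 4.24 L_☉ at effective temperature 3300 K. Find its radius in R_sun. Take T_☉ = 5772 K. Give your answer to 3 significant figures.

6.30 R_sun

R/R_☉ = √(L/L_☉) / (T/T_☉)² = √(4.24) / (0.5717)²
       = 2.059 / 0.3269 = 6.300.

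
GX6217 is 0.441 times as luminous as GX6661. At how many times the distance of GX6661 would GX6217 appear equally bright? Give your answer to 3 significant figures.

Equal flux requires L_GX6217/d_GX6217² = L_GX6661/d_GX6661², so d_GX6217/d_GX6661 = √(L_GX6217/L_GX6661)
= √(0.441) = 0.6641.

0.664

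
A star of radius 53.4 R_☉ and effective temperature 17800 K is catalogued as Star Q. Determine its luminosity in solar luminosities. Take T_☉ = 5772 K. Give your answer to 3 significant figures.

L/L_☉ = (R/R_☉)² (T/T_☉)⁴ = (53.4)² × (17800/5772)⁴
       = 2852 × (3.084)⁴ = 2852 × 90.44 = 2.579×10^5.

2.58×10^5 solar luminosities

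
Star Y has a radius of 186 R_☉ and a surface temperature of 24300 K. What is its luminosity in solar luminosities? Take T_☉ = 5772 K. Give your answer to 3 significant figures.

1.09×10^7 solar luminosities

L/L_☉ = (R/R_☉)² (T/T_☉)⁴ = (186)² × (24300/5772)⁴
       = 3.460×10^4 × (4.210)⁴ = 3.460×10^4 × 314.1 = 1.087×10^7.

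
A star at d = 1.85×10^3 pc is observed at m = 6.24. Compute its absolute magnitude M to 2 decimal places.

M = m − 5 log₁₀(d/10 pc) = 6.24 − 5 log₁₀(1.85×10^3/10)
  = 6.24 − 5 × 2.267 = 6.24 − 11.34 = -5.10.

-5.10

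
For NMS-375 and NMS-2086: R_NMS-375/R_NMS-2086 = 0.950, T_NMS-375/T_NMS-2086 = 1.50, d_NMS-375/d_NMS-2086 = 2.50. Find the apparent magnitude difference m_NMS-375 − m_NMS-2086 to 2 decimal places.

L_NMS-375/L_NMS-2086 = (0.950)²(1.50)⁴ = 4.569.
F_NMS-375/F_NMS-2086 = (L_NMS-375/L_NMS-2086)/(d_NMS-375/d_NMS-2086)² = 4.569/6.250 = 0.7310.
m_NMS-375 − m_NMS-2086 = −2.5 log₁₀(0.7310) = 0.34.

0.34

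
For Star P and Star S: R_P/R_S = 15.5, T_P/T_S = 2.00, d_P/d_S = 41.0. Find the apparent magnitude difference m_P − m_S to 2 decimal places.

-0.90

L_P/L_S = (15.5)²(2.00)⁴ = 3844.
F_P/F_S = (L_P/L_S)/(d_P/d_S)² = 3844/1681 = 2.287.
m_P − m_S = −2.5 log₁₀(2.287) = -0.90.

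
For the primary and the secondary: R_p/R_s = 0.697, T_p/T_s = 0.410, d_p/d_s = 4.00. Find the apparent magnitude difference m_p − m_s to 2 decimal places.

L_p/L_s = (0.697)²(0.410)⁴ = 0.01373.
F_p/F_s = (L_p/L_s)/(d_p/d_s)² = 0.01373/16.00 = 8.580×10^-4.
m_p − m_s = −2.5 log₁₀(8.580×10^-4) = 7.67.

7.67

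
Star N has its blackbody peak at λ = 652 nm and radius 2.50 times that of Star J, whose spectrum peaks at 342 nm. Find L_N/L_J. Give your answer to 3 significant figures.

Wien's law gives T ∝ 1/λ_max, so T_N/T_J = λ_J/λ_N = 342/652 = 0.5245.
Then L ∝ R²T⁴ gives L_N/L_J = (2.50)² × (0.5245)⁴ = 6.250 × 0.07570 = 0.4731.

0.473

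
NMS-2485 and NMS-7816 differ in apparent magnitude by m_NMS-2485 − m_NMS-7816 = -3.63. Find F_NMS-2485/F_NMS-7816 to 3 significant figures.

28.3

F_NMS-2485/F_NMS-7816 = 10^(−(m_NMS-2485 − m_NMS-7816)/2.5) = 10^(3.63/2.5) = 10^1.452 = 28.31.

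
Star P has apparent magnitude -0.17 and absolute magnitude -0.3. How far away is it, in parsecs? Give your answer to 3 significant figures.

10.6 pc

m − M = 5 log₁₀(d/10 pc)
-0.17 − (-0.3) = 0.13 = 5 log₁₀(d/10)
d = 10 × 10^(0.13/5) = 10 × 10^0.026 = 10.62 pc.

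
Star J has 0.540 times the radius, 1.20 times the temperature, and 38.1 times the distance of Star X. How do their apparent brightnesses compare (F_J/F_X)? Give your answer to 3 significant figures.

L_J/L_X = (R_J/R_X)²(T_J/T_X)⁴ = (0.540)² × (1.20)⁴ = 0.6047.
F_J/F_X = (L_J/L_X)/(d_J/d_X)² = 0.6047 / (38.1)² = 4.165×10^-4.

4.17×10^-4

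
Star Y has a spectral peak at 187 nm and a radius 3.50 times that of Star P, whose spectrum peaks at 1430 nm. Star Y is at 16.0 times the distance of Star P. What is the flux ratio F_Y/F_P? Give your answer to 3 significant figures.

164

Wien's law: T_Y/T_P = λ_P/λ_Y = 1430/187 = 7.647.
L_Y/L_P = (R_Y/R_P)²(T_Y/T_P)⁴ = (3.50)²(7.647)⁴ = 4.189×10^4.
F_Y/F_P = (L_Y/L_P)/(d_Y/d_P)² = 4.189×10^4/(16.0)² = 163.6.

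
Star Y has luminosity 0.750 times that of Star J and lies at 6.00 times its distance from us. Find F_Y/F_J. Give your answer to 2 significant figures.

F = L/(4πd²), so F_Y/F_J = (L_Y/L_J) / (d_Y/d_J)²
= 0.750 / (6.00)² = 0.750 / 36.00 = 0.02083.

0.021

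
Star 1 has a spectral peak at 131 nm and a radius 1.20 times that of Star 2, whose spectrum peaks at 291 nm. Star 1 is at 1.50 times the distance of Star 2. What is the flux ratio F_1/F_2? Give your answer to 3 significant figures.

15.6

Wien's law: T_1/T_2 = λ_2/λ_1 = 291/131 = 2.221.
L_1/L_2 = (R_1/R_2)²(T_1/T_2)⁴ = (1.20)²(2.221)⁴ = 35.06.
F_1/F_2 = (L_1/L_2)/(d_1/d_2)² = 35.06/(1.50)² = 15.58.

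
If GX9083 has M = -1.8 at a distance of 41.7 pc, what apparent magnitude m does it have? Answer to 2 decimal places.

m = M + 5 log₁₀(d/10 pc) = -1.8 + 5 log₁₀(41.7/10)
  = -1.8 + 5 × 0.620 = -1.8 + 3.10 = 1.30.

1.30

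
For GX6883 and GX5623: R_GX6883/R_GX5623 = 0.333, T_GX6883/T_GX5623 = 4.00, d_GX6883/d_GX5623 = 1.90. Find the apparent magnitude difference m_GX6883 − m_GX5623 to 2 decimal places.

-2.24

L_GX6883/L_GX5623 = (0.333)²(4.00)⁴ = 28.39.
F_GX6883/F_GX5623 = (L_GX6883/L_GX5623)/(d_GX6883/d_GX5623)² = 28.39/3.610 = 7.864.
m_GX6883 − m_GX5623 = −2.5 log₁₀(7.864) = -2.24.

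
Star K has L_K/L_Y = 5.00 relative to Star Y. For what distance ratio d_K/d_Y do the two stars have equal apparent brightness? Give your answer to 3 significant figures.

Equal flux requires L_K/d_K² = L_Y/d_Y², so d_K/d_Y = √(L_K/L_Y)
= √(5.00) = 2.236.

2.24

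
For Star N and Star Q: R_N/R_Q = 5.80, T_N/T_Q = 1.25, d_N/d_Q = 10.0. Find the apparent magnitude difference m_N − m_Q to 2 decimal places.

L_N/L_Q = (5.80)²(1.25)⁴ = 82.13.
F_N/F_Q = (L_N/L_Q)/(d_N/d_Q)² = 82.13/100.0 = 0.8213.
m_N − m_Q = −2.5 log₁₀(0.8213) = 0.21.

0.21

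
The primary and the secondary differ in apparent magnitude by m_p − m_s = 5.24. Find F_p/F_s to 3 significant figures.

0.00802

F_p/F_s = 10^(−(m_p − m_s)/2.5) = 10^(-5.24/2.5) = 10^-2.096 = 0.008017.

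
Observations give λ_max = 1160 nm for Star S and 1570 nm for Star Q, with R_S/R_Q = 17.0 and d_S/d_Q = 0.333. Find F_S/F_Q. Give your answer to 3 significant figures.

8.75×10^3

Wien's law: T_S/T_Q = λ_Q/λ_S = 1570/1160 = 1.353.
L_S/L_Q = (R_S/R_Q)²(T_S/T_Q)⁴ = (17.0)²(1.353)⁴ = 969.8.
F_S/F_Q = (L_S/L_Q)/(d_S/d_Q)² = 969.8/(0.333)² = 8745.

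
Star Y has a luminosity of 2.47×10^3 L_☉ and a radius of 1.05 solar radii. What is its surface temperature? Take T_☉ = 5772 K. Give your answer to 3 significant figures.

3.97×10^4 K

T/T_☉ = (L/L_☉)^(1/4) / (R/R_☉)^(1/2)
T = 5772 × (2.47×10^3)^(1/4) / √(1.05) = 5772 × 7.050 / 1.025 = 3.971×10^4 K.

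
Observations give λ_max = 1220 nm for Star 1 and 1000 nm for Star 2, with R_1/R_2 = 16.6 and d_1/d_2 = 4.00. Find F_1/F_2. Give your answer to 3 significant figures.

7.77

Wien's law: T_1/T_2 = λ_2/λ_1 = 1000/1220 = 0.8197.
L_1/L_2 = (R_1/R_2)²(T_1/T_2)⁴ = (16.6)²(0.8197)⁴ = 124.4.
F_1/F_2 = (L_1/L_2)/(d_1/d_2)² = 124.4/(4.00)² = 7.774.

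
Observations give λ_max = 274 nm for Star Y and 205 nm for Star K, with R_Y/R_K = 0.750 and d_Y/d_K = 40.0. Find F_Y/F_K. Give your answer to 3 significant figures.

1.10×10^-4

Wien's law: T_Y/T_K = λ_K/λ_Y = 205/274 = 0.7482.
L_Y/L_K = (R_Y/R_K)²(T_Y/T_K)⁴ = (0.750)²(0.7482)⁴ = 0.1763.
F_Y/F_K = (L_Y/L_K)/(d_Y/d_K)² = 0.1763/(40.0)² = 1.102×10^-4.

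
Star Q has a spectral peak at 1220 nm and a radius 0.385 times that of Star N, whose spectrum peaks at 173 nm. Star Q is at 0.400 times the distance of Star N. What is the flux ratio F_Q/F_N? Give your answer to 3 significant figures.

3.75×10^-4

Wien's law: T_Q/T_N = λ_N/λ_Q = 173/1220 = 0.1418.
L_Q/L_N = (R_Q/R_N)²(T_Q/T_N)⁴ = (0.385)²(0.1418)⁴ = 5.993×10^-5.
F_Q/F_N = (L_Q/L_N)/(d_Q/d_N)² = 5.993×10^-5/(0.400)² = 3.746×10^-4.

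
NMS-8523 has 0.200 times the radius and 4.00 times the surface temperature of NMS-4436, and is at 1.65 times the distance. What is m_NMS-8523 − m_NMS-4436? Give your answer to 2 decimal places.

L_NMS-8523/L_NMS-4436 = (0.200)²(4.00)⁴ = 10.24.
F_NMS-8523/F_NMS-4436 = (L_NMS-8523/L_NMS-4436)/(d_NMS-8523/d_NMS-4436)² = 10.24/2.722 = 3.761.
m_NMS-8523 − m_NMS-4436 = −2.5 log₁₀(3.761) = -1.44.

-1.44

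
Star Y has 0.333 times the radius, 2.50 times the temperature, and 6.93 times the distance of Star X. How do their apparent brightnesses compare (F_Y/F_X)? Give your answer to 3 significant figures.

L_Y/L_X = (R_Y/R_X)²(T_Y/T_X)⁴ = (0.333)² × (2.50)⁴ = 4.332.
F_Y/F_X = (L_Y/L_X)/(d_Y/d_X)² = 4.332 / (6.93)² = 0.09019.

0.0902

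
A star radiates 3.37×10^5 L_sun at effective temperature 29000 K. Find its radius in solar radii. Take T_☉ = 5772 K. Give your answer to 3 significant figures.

R/R_☉ = √(L/L_☉) / (T/T_☉)² = √(3.37×10^5) / (5.024)²
       = 580.5 / 25.24 = 23.00.

23.0 solar radii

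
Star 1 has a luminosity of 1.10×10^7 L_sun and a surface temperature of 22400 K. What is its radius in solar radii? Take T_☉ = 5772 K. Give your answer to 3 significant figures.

220 solar radii

R/R_☉ = √(L/L_☉) / (T/T_☉)² = √(1.10×10^7) / (3.881)²
       = 3317 / 15.06 = 220.2.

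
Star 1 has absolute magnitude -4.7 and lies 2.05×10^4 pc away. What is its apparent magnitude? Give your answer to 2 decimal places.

m = M + 5 log₁₀(d/10 pc) = -4.7 + 5 log₁₀(2.05×10^4/10)
  = -4.7 + 5 × 3.312 = -4.7 + 16.56 = 11.86.

11.86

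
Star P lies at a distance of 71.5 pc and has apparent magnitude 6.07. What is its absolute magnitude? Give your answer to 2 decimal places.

1.80

M = m − 5 log₁₀(d/10 pc) = 6.07 − 5 log₁₀(71.5/10)
  = 6.07 − 5 × 0.854 = 6.07 − 4.27 = 1.80.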